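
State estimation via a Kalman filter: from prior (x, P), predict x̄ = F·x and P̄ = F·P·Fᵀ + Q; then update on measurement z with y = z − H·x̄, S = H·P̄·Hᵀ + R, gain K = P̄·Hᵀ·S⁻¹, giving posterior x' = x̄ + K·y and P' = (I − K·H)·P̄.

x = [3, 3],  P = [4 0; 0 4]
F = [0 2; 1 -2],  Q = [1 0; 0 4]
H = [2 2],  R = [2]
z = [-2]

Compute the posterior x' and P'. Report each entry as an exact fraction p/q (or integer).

x' = [106/19, -121/19]
P' = [321/19 -320/19; -320/19 328/19]

x̄ = F·x = [6, -3]
P̄ = F·P·Fᵀ + Q = [17 -16; -16 24]
y = z − H·x̄ = [-8]
S = H·P̄·Hᵀ + R = [38]
K = P̄·Hᵀ·S⁻¹ = [1/19; 8/19]
x' = x̄ + K·y = [106/19, -121/19]
P' = (I − K·H)·P̄ = [321/19 -320/19; -320/19 328/19]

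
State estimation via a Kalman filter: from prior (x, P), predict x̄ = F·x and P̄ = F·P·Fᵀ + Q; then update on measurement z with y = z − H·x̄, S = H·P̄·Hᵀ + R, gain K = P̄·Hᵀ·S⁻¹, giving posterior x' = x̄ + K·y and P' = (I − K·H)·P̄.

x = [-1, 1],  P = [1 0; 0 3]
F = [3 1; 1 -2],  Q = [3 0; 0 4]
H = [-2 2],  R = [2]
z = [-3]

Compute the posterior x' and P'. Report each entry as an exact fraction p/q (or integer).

x̄ = F·x = [-2, -3]
P̄ = F·P·Fᵀ + Q = [15 -3; -3 17]
y = z − H·x̄ = [-1]
S = H·P̄·Hᵀ + R = [154]
K = P̄·Hᵀ·S⁻¹ = [-18/77; 20/77]
x' = x̄ + K·y = [-136/77, -251/77]
P' = (I − K·H)·P̄ = [507/77 489/77; 489/77 509/77]

x' = [-136/77, -251/77]
P' = [507/77 489/77; 489/77 509/77]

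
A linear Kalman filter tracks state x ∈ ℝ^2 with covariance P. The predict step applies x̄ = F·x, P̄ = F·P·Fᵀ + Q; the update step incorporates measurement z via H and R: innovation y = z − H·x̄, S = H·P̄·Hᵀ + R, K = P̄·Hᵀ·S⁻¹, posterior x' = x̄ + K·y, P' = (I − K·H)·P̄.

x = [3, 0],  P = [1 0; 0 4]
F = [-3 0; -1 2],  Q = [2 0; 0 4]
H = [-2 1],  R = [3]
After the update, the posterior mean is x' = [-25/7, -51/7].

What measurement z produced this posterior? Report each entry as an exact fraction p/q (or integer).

x̄ = F·x = [-9, -3]
P̄ = F·P·Fᵀ + Q = [11 3; 3 21]
S = H·P̄·Hᵀ + R = [56]
K = P̄·Hᵀ·S⁻¹ = [-19/56; 15/56]
x' − x̄ = [38/7, -30/7] = K·y
y = (KᵀK)⁻¹·Kᵀ·(x' − x̄) = [-16]
z = y + H·x̄ = [-16] + [15] = [-1]

z = [-1]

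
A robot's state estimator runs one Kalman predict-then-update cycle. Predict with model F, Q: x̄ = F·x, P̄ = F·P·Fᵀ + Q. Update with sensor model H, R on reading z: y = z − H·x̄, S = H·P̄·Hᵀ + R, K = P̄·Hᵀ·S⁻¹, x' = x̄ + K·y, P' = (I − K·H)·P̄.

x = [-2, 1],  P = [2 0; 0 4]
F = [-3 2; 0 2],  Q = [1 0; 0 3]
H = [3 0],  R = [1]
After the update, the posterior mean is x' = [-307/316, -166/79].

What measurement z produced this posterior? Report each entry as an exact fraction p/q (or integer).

x̄ = F·x = [8, 2]
P̄ = F·P·Fᵀ + Q = [35 16; 16 19]
S = H·P̄·Hᵀ + R = [316]
K = P̄·Hᵀ·S⁻¹ = [105/316; 12/79]
x' − x̄ = [-2835/316, -324/79] = K·y
y = (KᵀK)⁻¹·Kᵀ·(x' − x̄) = [-27]
z = y + H·x̄ = [-27] + [24] = [-3]

z = [-3]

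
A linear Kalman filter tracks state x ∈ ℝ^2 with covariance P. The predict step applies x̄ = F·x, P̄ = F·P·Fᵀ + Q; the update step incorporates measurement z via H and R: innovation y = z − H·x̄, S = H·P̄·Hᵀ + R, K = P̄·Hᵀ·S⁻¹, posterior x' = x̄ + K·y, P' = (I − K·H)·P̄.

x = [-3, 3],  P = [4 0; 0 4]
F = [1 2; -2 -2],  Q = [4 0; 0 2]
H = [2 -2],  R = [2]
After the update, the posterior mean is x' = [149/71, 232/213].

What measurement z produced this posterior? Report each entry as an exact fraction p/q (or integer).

z = [2]

x̄ = F·x = [3, 0]
P̄ = F·P·Fᵀ + Q = [24 -24; -24 34]
S = H·P̄·Hᵀ + R = [426]
K = P̄·Hᵀ·S⁻¹ = [16/71; -58/213]
x' − x̄ = [-64/71, 232/213] = K·y
y = (KᵀK)⁻¹·Kᵀ·(x' − x̄) = [-4]
z = y + H·x̄ = [-4] + [6] = [2]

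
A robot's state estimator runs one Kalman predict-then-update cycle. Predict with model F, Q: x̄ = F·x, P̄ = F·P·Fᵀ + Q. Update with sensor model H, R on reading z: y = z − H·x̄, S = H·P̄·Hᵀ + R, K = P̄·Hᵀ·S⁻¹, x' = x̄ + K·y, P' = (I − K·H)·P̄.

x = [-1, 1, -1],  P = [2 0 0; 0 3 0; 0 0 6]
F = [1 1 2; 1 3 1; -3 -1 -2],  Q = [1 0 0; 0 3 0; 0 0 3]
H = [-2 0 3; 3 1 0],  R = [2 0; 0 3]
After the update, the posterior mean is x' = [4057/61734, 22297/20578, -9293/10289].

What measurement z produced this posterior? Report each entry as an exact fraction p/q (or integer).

x̄ = F·x = [-2, 1, 4]
P̄ = F·P·Fᵀ + Q = [30 23 -33; 23 38 -27; -33 -27 48]
S = H·P̄·Hᵀ + R = [950 -604; -604 449]
K = P̄·Hᵀ·S⁻¹ = [-3139/61734 5657/30867; 2535/20578 4157/10289; 3031/10289 1190/10289]
x' − x̄ = [127525/61734, 1719/20578, -50449/10289] = K·y
y = (KᵀK)⁻¹·Kᵀ·(x' − x̄) = [-19, 6]
z = y + H·x̄ = [-19, 6] + [16, -5] = [-3, 1]

z = [-3, 1]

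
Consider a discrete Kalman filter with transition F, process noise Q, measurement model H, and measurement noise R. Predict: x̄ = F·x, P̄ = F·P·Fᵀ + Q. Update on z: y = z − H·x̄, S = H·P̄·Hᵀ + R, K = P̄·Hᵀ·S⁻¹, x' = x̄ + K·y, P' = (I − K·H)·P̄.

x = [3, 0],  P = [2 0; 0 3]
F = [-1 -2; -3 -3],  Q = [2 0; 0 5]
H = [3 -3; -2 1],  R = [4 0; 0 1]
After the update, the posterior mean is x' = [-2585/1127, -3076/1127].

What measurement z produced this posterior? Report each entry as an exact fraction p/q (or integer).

x̄ = F·x = [-3, -9]
P̄ = F·P·Fᵀ + Q = [16 24; 24 50]
S = H·P̄·Hᵀ + R = [166 -30; -30 19]
K = P̄·Hᵀ·S⁻¹ = [-348/1127 -1024/1127; -711/1127 -1004/1127]
x' − x̄ = [796/1127, 7067/1127] = K·y
y = (KᵀK)⁻¹·Kᵀ·(x' − x̄) = [-17, 5]
z = y + H·x̄ = [-17, 5] + [18, -3] = [1, 2]

z = [1, 2]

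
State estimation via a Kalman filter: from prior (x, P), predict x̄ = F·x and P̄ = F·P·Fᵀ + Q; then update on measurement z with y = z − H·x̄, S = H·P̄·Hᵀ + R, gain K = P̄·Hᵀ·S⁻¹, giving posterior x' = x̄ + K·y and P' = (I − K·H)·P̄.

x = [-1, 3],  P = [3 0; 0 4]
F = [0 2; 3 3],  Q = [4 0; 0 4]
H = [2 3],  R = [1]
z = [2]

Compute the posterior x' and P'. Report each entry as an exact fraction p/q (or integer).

x̄ = F·x = [6, 6]
P̄ = F·P·Fᵀ + Q = [20 24; 24 67]
y = z − H·x̄ = [-28]
S = H·P̄·Hᵀ + R = [972]
K = P̄·Hᵀ·S⁻¹ = [28/243; 83/324]
x' = x̄ + K·y = [674/243, -95/81]
P' = (I − K·H)·P̄ = [1724/243 -380/81; -380/81 347/108]

x' = [674/243, -95/81]
P' = [1724/243 -380/81; -380/81 347/108]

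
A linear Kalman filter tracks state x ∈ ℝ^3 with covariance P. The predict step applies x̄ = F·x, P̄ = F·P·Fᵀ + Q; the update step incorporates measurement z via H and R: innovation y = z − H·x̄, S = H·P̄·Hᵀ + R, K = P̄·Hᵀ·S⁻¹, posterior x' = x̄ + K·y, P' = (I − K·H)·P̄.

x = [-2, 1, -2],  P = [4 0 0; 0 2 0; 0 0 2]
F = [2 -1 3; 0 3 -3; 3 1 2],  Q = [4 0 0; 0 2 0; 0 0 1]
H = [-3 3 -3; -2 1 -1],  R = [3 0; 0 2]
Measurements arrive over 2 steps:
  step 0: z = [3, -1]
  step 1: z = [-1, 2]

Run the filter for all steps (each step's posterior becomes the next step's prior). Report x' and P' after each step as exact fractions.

step 0: x' = [3119/3557, 8993/3557, 2960/3557], P' = [3692/3557 4464/3557 452/3557; 4464/3557 66510/3557 60950/3557; 452/3557 60950/3557 60744/3557]
step 1: x' = [-18554093/21969077, 88895567/21969077, 108618377/21969077], P' = [22375126/21969077 19837698/21969077 -4383842/21969077; 19837698/21969077 327623912/21969077 304058088/21969077; -4383842/21969077 304058088/21969077 312841306/21969077]

step 0: x̄ = F·x = [-11, 9, -9]
step 0: P̄ = F·P·Fᵀ + Q = [40 -24 34; -24 38 -6; 34 -6 47]
step 0: y = z − H·x̄ = [-84, -41]
step 0: S = H·P̄·Hᵀ + R = [2280 1053; 1053 491]
step 0: K = P̄·Hᵀ·S⁻¹ = [320/3557 -1686/3557; 1096/3557 -1684/3557; -246/3557 -349/3557]
step 0: x' = x̄ + K·y = [3119/3557, 8993/3557, 2960/3557]
step 0: P' = (I − K·H)·P̄ = [3692/3557 4464/3557 452/3557; 4464/3557 66510/3557 60950/3557; 452/3557 60950/3557 60744/3557]
step 1: x̄ = F·x = [6125/3557, 18099/3557, 24270/3557]
step 1: P̄ = F·P·Fᵀ + Q = [264070/3557 9246/3557 382468/3557; 9246/3557 55300/3557 54024/3557; 382468/3557 54024/3557 622279/3557]
step 1: y = z − H·x̄ = [33331/3557, 25535/3557]
step 1: S = H·P̄·Hᵀ + R = [14231076/3557 6652011/3557; 6652011/3557 3125813/3557]
step 1: K = P̄·Hᵀ·S⁻¹ = [1846414/21969077 -10264356/21969077; 3728126/21969077 -8054786/21969077; -4399376/21969077 -7767/21969077]
step 1: x' = x̄ + K·y = [-18554093/21969077, 88895567/21969077, 108618377/21969077]
step 1: P' = (I − K·H)·P̄ = [22375126/21969077 19837698/21969077 -4383842/21969077; 19837698/21969077 327623912/21969077 304058088/21969077; -4383842/21969077 304058088/21969077 312841306/21969077]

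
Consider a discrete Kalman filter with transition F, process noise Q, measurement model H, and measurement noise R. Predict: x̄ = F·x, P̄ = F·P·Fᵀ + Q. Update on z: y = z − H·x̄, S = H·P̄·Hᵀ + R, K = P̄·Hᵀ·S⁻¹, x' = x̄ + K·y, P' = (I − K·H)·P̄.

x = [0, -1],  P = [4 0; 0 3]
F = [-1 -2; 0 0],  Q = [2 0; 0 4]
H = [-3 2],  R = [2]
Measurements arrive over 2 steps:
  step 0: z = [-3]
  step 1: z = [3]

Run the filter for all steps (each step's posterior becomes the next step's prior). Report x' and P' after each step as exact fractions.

step 0: x' = [11/10, 2/15], P' = [9/5 12/5; 12/5 164/45]
step 1: x' = [-1382/1349, -44/1349], P' = [2518/1349 10072/4047; 10072/4047 5076/1349]

step 0: x̄ = F·x = [2, 0]
step 0: P̄ = F·P·Fᵀ + Q = [18 0; 0 4]
step 0: y = z − H·x̄ = [3]
step 0: S = H·P̄·Hᵀ + R = [180]
step 0: K = P̄·Hᵀ·S⁻¹ = [-3/10; 2/45]
step 0: x' = x̄ + K·y = [11/10, 2/15]
step 0: P' = (I − K·H)·P̄ = [9/5 12/5; 12/5 164/45]
step 1: x̄ = F·x = [-41/30, 0]
step 1: P̄ = F·P·Fᵀ + Q = [1259/45 0; 0 4]
step 1: y = z − H·x̄ = [-11/10]
step 1: S = H·P̄·Hᵀ + R = [1349/5]
step 1: K = P̄·Hᵀ·S⁻¹ = [-1259/4047; 40/1349]
step 1: x' = x̄ + K·y = [-1382/1349, -44/1349]
step 1: P' = (I − K·H)·P̄ = [2518/1349 10072/4047; 10072/4047 5076/1349]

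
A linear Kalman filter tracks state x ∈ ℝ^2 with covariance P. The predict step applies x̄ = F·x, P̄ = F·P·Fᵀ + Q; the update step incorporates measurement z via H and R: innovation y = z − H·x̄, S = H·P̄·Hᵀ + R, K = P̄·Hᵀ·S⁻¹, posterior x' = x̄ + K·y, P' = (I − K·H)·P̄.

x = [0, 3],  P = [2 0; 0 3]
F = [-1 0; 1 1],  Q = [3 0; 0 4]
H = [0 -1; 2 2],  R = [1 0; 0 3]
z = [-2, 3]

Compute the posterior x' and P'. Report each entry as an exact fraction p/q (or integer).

x̄ = F·x = [0, 3]
P̄ = F·P·Fᵀ + Q = [5 -2; -2 9]
y = z − H·x̄ = [1, -3]
S = H·P̄·Hᵀ + R = [10 -14; -14 43]
K = P̄·Hᵀ·S⁻¹ = [85/117 44/117; -191/234 7/117]
x' = x̄ + K·y = [-47/117, 469/234]
P' = (I − K·H)·P̄ = [151/117 -85/117; -85/117 191/234]

x' = [-47/117, 469/234]
P' = [151/117 -85/117; -85/117 191/234]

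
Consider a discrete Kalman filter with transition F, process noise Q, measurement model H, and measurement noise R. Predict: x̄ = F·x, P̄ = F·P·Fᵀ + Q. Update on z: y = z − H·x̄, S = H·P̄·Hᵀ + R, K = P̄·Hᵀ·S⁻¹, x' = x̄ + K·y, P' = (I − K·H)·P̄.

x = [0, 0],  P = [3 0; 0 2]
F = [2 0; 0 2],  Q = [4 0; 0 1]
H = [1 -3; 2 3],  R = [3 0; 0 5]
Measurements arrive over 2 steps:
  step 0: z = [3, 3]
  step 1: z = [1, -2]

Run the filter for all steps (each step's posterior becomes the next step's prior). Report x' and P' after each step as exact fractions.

step 0: x̄ = F·x = [0, 0]
step 0: P̄ = F·P·Fᵀ + Q = [16 0; 0 9]
step 0: y = z − H·x̄ = [3, 3]
step 0: S = H·P̄·Hᵀ + R = [100 -49; -49 150]
step 0: K = P̄·Hᵀ·S⁻¹ = [3968/12599 3984/12599; -2727/12599 1377/12599]
step 0: x' = x̄ + K·y = [23856/12599, -4050/12599]
step 0: P' = (I − K·H)·P̄ = [10608/12599 -432/12599; -432/12599 2583/12599]
step 1: x̄ = F·x = [47712/12599, -8100/12599]
step 1: P̄ = F·P·Fᵀ + Q = [92828/12599 -1728/12599; -1728/12599 22931/12599]
step 1: y = z − H·x̄ = [-59413/12599, -96322/12599]
step 1: S = H·P̄·Hᵀ + R = [347372/12599 -15539/12599; -15539/12599 619950/12599]
step 1: K = P̄·Hᵀ·S⁻¹ = [5045392/17073721 5096748/17073721; -3389493/17073721 1714455/17073721]
step 1: x' = x̄ + K·y = [1899400/17073721, -8100399/17073721]
step 1: P' = (I − K·H)·P̄ = [13539972/17073721 -532068/17073721; -532068/17073721 3212137/17073721]

step 0: x' = [23856/12599, -4050/12599], P' = [10608/12599 -432/12599; -432/12599 2583/12599]
step 1: x' = [1899400/17073721, -8100399/17073721], P' = [13539972/17073721 -532068/17073721; -532068/17073721 3212137/17073721]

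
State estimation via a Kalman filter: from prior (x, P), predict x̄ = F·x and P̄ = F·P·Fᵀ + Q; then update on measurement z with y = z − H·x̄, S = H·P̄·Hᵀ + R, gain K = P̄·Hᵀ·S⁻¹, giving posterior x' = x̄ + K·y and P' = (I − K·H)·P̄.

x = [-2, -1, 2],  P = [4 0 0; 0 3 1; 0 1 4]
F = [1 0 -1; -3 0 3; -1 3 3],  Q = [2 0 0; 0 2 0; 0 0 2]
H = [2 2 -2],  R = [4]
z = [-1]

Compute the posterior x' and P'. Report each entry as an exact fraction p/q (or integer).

x' = [-419/96, 1201/96, 823/96]
P' = [455/48 -1117/48 -667/48; -1117/48 3503/48 2393/48; -667/48 2393/48 1775/48]

x̄ = F·x = [-4, 12, 5]
P̄ = F·P·Fᵀ + Q = [10 -24 -19; -24 74 57; -19 57 87]
y = z − H·x̄ = [-7]
S = H·P̄·Hᵀ + R = [192]
K = P̄·Hᵀ·S⁻¹ = [5/96; -7/96; -49/96]
x' = x̄ + K·y = [-419/96, 1201/96, 823/96]
P' = (I − K·H)·P̄ = [455/48 -1117/48 -667/48; -1117/48 3503/48 2393/48; -667/48 2393/48 1775/48]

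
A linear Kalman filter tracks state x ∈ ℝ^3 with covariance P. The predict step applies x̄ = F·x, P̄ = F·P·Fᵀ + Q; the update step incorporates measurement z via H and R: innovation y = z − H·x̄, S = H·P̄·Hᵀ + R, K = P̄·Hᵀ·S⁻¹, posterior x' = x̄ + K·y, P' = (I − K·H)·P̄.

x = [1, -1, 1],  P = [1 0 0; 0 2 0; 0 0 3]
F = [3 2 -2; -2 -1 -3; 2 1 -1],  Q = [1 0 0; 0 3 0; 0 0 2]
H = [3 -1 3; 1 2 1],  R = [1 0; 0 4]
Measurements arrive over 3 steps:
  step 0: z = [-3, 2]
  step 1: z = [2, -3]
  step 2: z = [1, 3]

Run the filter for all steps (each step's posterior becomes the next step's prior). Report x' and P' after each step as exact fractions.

step 0: x̄ = F·x = [-1, -4, 0]
step 0: P̄ = F·P·Fᵀ + Q = [30 8 16; 8 36 3; 16 3 11]
step 0: y = z − H·x̄ = [-4, 11]
step 0: S = H·P̄·Hᵀ + R = [628 202; 202 265]
step 0: K = P̄·Hᵀ·S⁻¹ = [10963/62808 3169/31404; -17561/125616 26365/62808; 1167/10468 207/5234]
step 0: x' = x̄ + K·y = [-6157/10468, 24635/20936, -57/5234]
step 0: P' = (I − K·H)·P̄ = [33047/31404 9299/62808 -4945/5234; 9299/62808 92903/125616 543/10468; -4945/5234 543/10468 2615/2617]
step 1: x̄ = F·x = [1598/2617, 677/20936, 235/20936]
step 1: P̄ = F·P·Fᵀ + Q = [236513/7851 26417/15702 270607/15702; 26417/15702 817511/125616 142201/125616; 270607/15702 142201/125616 1534487/125616]
step 1: y = z − H·x̄ = [873/5234, -77181/20936]
step 1: S = H·P̄·Hᵀ + R = [5353598/7851 2423157/10468; 2423157/10468 4945021/41872]
step 1: K = P̄·Hᵀ·S⁻¹ = [607824119/3385015283 262498684/3385015283; -431606516/3385015283 1299725307/3385015283; 371700449/3385015283 180435713/3385015283]
step 1: x' = x̄ + K·y = [1200642256/3385015283, -4753993768/3385015283, -565186865/3385015283]
step 1: P' = (I − K·H)·P̄ = [3323867686/3385015283 363165727/3385015283 -3000204404/3385015283; 363165727/3385015283 2289758600/3385015283 256218301/3385015283; -3000204404/3385015283 256218301/3385015283 3209510654/3385015283]
step 2: x̄ = F·x = [-4775687038/3385015283, 4048269851/3385015283, -1787522391/3385015283]
step 2: P̄ = F·P·Fᵀ + Q = [93607596637/3385015283 6168329335/3385015283 53460462337/3385015283; 6168329335/3385015283 21613390945/3385015283 4079020724/3385015283; 53460462337/3385015283 4079020724/3385015283 38505814486/3385015283]
step 2: y = z − H·x̄ = [27122913421/3385015283, 8621715576/3385015283]
step 2: S = H·P̄·Hᵀ + R = [2114823328047/3385015283 725112975796/3385015283; 725112975796/3385015283 380017360945/3385015283]
step 2: K = P̄·Hᵀ·S⁻¹ = [14692620680177/82091432117653 6399580398152/82091432117653; -1490001205044/11727347445379 4493291906951/11727347445379; 9067848093623/82091432117653 4326471709999/82091432117653]
step 2: x' = x̄ + K·y = [18209386719485/82091432117653, 13530863055607/11727347445379, 40327083589648/82091432117653]
step 2: P' = (I − K·H)·P̄ = [80484619702778/82091432117653 1267394777503/11727347445379 -72629824995212/82091432117653; 1267394777503/11727347445379 7915643441208/11727347445379 874485967885/11727347445379; -72629824995212/82091432117653 874485967885/11727347445379 77692908284818/82091432117653]

step 0: x' = [-6157/10468, 24635/20936, -57/5234], P' = [33047/31404 9299/62808 -4945/5234; 9299/62808 92903/125616 543/10468; -4945/5234 543/10468 2615/2617]
step 1: x' = [1200642256/3385015283, -4753993768/3385015283, -565186865/3385015283], P' = [3323867686/3385015283 363165727/3385015283 -3000204404/3385015283; 363165727/3385015283 2289758600/3385015283 256218301/3385015283; -3000204404/3385015283 256218301/3385015283 3209510654/3385015283]
step 2: x' = [18209386719485/82091432117653, 13530863055607/11727347445379, 40327083589648/82091432117653], P' = [80484619702778/82091432117653 1267394777503/11727347445379 -72629824995212/82091432117653; 1267394777503/11727347445379 7915643441208/11727347445379 874485967885/11727347445379; -72629824995212/82091432117653 874485967885/11727347445379 77692908284818/82091432117653]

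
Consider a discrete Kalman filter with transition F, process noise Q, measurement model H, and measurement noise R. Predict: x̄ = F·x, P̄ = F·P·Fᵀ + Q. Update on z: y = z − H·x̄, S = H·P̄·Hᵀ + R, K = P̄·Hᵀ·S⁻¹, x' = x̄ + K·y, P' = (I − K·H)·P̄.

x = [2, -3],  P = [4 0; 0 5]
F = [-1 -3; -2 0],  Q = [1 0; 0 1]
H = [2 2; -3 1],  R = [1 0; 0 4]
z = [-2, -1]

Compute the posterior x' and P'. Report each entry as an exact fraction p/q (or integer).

x' = [5137/52055, -59076/52055]
P' = [13562/52055 -10186/52055; -10186/52055 19718/52055]

x̄ = F·x = [7, -4]
P̄ = F·P·Fᵀ + Q = [50 8; 8 17]
y = z − H·x̄ = [-8, 24]
S = H·P̄·Hᵀ + R = [333 -298; -298 423]
K = P̄·Hᵀ·S⁻¹ = [6752/52055 -12718/52055; 19064/52055 12569/52055]
x' = x̄ + K·y = [5137/52055, -59076/52055]
P' = (I − K·H)·P̄ = [13562/52055 -10186/52055; -10186/52055 19718/52055]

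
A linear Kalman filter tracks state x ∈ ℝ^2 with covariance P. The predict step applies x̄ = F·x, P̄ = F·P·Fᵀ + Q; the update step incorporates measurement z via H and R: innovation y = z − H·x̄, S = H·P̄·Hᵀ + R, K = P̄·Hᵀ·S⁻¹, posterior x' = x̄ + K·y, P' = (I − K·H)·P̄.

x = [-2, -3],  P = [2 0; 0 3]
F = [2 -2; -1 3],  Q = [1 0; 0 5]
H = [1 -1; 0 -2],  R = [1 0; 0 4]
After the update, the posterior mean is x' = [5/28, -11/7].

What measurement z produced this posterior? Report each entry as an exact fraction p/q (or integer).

x̄ = F·x = [2, -7]
P̄ = F·P·Fᵀ + Q = [21 -22; -22 34]
S = H·P̄·Hᵀ + R = [100 112; 112 140]
K = P̄·Hᵀ·S⁻¹ = [3/4 -2/7; -2/13 -33/91]
x' − x̄ = [-51/28, 38/7] = K·y
y = (KᵀK)⁻¹·Kᵀ·(x' − x̄) = [-7, -12]
z = y + H·x̄ = [-7, -12] + [9, 14] = [2, 2]

z = [2, 2]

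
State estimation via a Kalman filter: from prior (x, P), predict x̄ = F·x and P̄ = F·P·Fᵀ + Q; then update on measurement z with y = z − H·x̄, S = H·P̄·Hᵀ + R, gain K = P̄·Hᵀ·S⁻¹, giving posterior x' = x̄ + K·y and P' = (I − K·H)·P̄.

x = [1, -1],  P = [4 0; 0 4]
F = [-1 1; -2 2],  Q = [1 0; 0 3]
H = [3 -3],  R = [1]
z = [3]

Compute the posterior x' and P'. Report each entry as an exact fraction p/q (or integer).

x̄ = F·x = [-2, -4]
P̄ = F·P·Fᵀ + Q = [9 16; 16 35]
y = z − H·x̄ = [-3]
S = H·P̄·Hᵀ + R = [109]
K = P̄·Hᵀ·S⁻¹ = [-21/109; -57/109]
x' = x̄ + K·y = [-155/109, -265/109]
P' = (I − K·H)·P̄ = [540/109 547/109; 547/109 566/109]

x' = [-155/109, -265/109]
P' = [540/109 547/109; 547/109 566/109]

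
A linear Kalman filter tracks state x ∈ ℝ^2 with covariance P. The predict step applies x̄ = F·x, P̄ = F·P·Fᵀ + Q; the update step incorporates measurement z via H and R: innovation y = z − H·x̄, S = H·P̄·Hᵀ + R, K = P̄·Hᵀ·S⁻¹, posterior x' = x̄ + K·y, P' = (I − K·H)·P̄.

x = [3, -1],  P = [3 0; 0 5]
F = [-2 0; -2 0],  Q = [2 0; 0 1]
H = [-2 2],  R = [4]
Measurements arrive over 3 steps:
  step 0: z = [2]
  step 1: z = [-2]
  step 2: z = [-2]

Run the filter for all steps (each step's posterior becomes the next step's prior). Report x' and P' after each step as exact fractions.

step 0: x̄ = F·x = [-6, -6]
step 0: P̄ = F·P·Fᵀ + Q = [14 12; 12 13]
step 0: y = z − H·x̄ = [2]
step 0: S = H·P̄·Hᵀ + R = [16]
step 0: K = P̄·Hᵀ·S⁻¹ = [-1/4; 1/8]
step 0: x' = x̄ + K·y = [-13/2, -23/4]
step 0: P' = (I − K·H)·P̄ = [13 25/2; 25/2 51/4]
step 1: x̄ = F·x = [13, 13]
step 1: P̄ = F·P·Fᵀ + Q = [54 52; 52 53]
step 1: y = z − H·x̄ = [-2]
step 1: S = H·P̄·Hᵀ + R = [16]
step 1: K = P̄·Hᵀ·S⁻¹ = [-1/4; 1/8]
step 1: x' = x̄ + K·y = [27/2, 51/4]
step 1: P' = (I − K·H)·P̄ = [53 105/2; 105/2 211/4]
step 2: x̄ = F·x = [-27, -27]
step 2: P̄ = F·P·Fᵀ + Q = [214 212; 212 213]
step 2: y = z − H·x̄ = [-2]
step 2: S = H·P̄·Hᵀ + R = [16]
step 2: K = P̄·Hᵀ·S⁻¹ = [-1/4; 1/8]
step 2: x' = x̄ + K·y = [-53/2, -109/4]
step 2: P' = (I − K·H)·P̄ = [213 425/2; 425/2 851/4]

step 0: x' = [-13/2, -23/4], P' = [13 25/2; 25/2 51/4]
step 1: x' = [27/2, 51/4], P' = [53 105/2; 105/2 211/4]
step 2: x' = [-53/2, -109/4], P' = [213 425/2; 425/2 851/4]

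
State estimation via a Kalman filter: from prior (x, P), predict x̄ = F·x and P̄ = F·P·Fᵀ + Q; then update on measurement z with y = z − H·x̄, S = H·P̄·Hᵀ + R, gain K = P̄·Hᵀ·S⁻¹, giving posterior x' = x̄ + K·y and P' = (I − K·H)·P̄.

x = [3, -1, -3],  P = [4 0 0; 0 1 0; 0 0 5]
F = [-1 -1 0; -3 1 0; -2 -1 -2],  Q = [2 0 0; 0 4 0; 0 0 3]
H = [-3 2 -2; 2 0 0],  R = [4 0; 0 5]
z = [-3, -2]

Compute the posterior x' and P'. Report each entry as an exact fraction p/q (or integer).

x̄ = F·x = [-2, -10, 1]
P̄ = F·P·Fᵀ + Q = [7 11 9; 11 41 23; 9 23 40]
y = z − H·x̄ = [13, 2]
S = H·P̄·Hᵀ + R = [183 -34; -34 33]
K = P̄·Hᵀ·S⁻¹ = [-85/4883 1984/4883; 847/4883 4128/4883; -1401/4883 1220/4883]
x' = x̄ + K·y = [-6903/4883, -29563/4883, -10890/4883]
P' = (I − K·H)·P̄ = [4960/4883 10320/4883 3050/4883; 10320/4883 106846/4883 89672/4883; 3050/4883 89672/4883 87899/4883]

x' = [-6903/4883, -29563/4883, -10890/4883]
P' = [4960/4883 10320/4883 3050/4883; 10320/4883 106846/4883 89672/4883; 3050/4883 89672/4883 87899/4883]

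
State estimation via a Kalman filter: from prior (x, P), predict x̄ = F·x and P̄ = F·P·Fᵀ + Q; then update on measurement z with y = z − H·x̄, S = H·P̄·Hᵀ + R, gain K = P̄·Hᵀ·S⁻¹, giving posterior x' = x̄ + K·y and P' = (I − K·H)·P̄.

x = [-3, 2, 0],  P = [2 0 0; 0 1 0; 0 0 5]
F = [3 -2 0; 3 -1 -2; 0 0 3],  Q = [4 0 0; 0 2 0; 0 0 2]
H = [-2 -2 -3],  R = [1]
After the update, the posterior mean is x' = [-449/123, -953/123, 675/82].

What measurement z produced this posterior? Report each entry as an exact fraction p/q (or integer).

z = [-2]

x̄ = F·x = [-13, -11, 0]
P̄ = F·P·Fᵀ + Q = [26 20 0; 20 41 -30; 0 -30 47]
S = H·P̄·Hᵀ + R = [492]
K = P̄·Hᵀ·S⁻¹ = [-23/123; -8/123; -27/164]
x' − x̄ = [1150/123, 400/123, 675/82] = K·y
y = (KᵀK)⁻¹·Kᵀ·(x' − x̄) = [-50]
z = y + H·x̄ = [-50] + [48] = [-2]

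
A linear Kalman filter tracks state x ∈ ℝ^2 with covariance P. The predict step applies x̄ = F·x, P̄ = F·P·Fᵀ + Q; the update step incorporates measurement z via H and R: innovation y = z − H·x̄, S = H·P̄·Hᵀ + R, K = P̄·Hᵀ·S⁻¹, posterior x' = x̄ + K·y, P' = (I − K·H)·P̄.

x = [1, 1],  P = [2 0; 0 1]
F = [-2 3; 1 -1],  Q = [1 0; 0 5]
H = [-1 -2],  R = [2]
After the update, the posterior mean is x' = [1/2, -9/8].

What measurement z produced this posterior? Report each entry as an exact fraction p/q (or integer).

z = [2]

x̄ = F·x = [1, 0]
P̄ = F·P·Fᵀ + Q = [18 -7; -7 8]
S = H·P̄·Hᵀ + R = [24]
K = P̄·Hᵀ·S⁻¹ = [-1/6; -3/8]
x' − x̄ = [-1/2, -9/8] = K·y
y = (KᵀK)⁻¹·Kᵀ·(x' − x̄) = [3]
z = y + H·x̄ = [3] + [-1] = [2]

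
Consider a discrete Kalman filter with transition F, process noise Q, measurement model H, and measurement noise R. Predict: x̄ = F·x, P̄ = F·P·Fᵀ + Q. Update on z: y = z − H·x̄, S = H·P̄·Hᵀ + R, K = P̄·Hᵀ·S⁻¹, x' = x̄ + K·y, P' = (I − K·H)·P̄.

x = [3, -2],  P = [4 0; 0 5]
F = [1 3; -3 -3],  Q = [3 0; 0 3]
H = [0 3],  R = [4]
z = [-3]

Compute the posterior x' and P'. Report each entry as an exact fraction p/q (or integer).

x̄ = F·x = [-3, -3]
P̄ = F·P·Fᵀ + Q = [52 -57; -57 84]
y = z − H·x̄ = [6]
S = H·P̄·Hᵀ + R = [760]
K = P̄·Hᵀ·S⁻¹ = [-9/40; 63/190]
x' = x̄ + K·y = [-87/20, -96/95]
P' = (I − K·H)·P̄ = [541/40 -3/10; -3/10 42/95]

x' = [-87/20, -96/95]
P' = [541/40 -3/10; -3/10 42/95]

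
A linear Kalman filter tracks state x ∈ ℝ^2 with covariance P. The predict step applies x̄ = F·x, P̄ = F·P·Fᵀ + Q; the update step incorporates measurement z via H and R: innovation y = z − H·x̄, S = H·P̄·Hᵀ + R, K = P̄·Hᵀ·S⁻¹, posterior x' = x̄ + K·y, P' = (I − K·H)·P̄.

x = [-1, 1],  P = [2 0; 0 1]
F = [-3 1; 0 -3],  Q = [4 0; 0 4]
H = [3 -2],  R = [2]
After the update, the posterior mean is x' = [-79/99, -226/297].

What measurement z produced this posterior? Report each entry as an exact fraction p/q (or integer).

z = [-1]

x̄ = F·x = [4, -3]
P̄ = F·P·Fᵀ + Q = [23 -3; -3 13]
S = H·P̄·Hᵀ + R = [297]
K = P̄·Hᵀ·S⁻¹ = [25/99; -35/297]
x' − x̄ = [-475/99, 665/297] = K·y
y = (KᵀK)⁻¹·Kᵀ·(x' − x̄) = [-19]
z = y + H·x̄ = [-19] + [18] = [-1]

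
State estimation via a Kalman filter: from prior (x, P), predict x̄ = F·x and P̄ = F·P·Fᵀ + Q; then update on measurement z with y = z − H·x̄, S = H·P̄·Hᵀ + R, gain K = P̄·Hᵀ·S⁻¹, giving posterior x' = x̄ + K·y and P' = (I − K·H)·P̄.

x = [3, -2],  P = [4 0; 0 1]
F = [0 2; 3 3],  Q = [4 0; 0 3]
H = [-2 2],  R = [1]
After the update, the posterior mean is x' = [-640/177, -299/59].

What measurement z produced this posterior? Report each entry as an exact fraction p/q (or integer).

x̄ = F·x = [-4, 3]
P̄ = F·P·Fᵀ + Q = [8 6; 6 48]
S = H·P̄·Hᵀ + R = [177]
K = P̄·Hᵀ·S⁻¹ = [-4/177; 28/59]
x' − x̄ = [68/177, -476/59] = K·y
y = (KᵀK)⁻¹·Kᵀ·(x' − x̄) = [-17]
z = y + H·x̄ = [-17] + [14] = [-3]

z = [-3]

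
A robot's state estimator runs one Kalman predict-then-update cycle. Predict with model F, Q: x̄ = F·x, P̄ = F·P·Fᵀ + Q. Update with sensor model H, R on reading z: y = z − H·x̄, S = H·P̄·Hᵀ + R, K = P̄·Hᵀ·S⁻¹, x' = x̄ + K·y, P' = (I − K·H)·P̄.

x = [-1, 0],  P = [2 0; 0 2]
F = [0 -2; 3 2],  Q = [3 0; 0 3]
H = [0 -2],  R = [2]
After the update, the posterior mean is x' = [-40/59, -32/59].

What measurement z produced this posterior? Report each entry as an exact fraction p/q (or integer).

x̄ = F·x = [0, -3]
P̄ = F·P·Fᵀ + Q = [11 -8; -8 29]
S = H·P̄·Hᵀ + R = [118]
K = P̄·Hᵀ·S⁻¹ = [8/59; -29/59]
x' − x̄ = [-40/59, 145/59] = K·y
y = (KᵀK)⁻¹·Kᵀ·(x' − x̄) = [-5]
z = y + H·x̄ = [-5] + [6] = [1]

z = [1]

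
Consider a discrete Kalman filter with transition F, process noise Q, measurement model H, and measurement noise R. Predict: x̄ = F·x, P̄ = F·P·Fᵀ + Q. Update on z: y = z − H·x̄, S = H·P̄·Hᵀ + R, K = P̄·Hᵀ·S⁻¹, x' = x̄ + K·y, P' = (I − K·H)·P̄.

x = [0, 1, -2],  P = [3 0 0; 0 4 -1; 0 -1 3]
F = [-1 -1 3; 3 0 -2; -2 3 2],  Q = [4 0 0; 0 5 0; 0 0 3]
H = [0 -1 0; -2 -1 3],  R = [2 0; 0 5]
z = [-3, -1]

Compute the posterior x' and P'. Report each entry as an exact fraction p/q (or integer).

x̄ = F·x = [-7, 4, -1]
P̄ = F·P·Fᵀ + Q = [44 -29 5; -29 44 -24; 5 -24 51]
y = z − H·x̄ = [1, -8]
S = H·P̄·Hᵀ + R = [46 58; 58 652]
K = P̄·Hᵀ·S⁻¹ = [5365/6657 -1853/13314; -6331/6657 -29/6657; 2981/13314 3145/13314]
x' = x̄ + K·y = [-11274/2219, 6843/2219, -11831/4438]
P' = (I − K·H)·P̄ = [96557/6657 -10730/6657 118501/13314; -10730/6657 12662/6657 -2981/6657; 118501/13314 -2981/6657 82255/13314]

x' = [-11274/2219, 6843/2219, -11831/4438]
P' = [96557/6657 -10730/6657 118501/13314; -10730/6657 12662/6657 -2981/6657; 118501/13314 -2981/6657 82255/13314]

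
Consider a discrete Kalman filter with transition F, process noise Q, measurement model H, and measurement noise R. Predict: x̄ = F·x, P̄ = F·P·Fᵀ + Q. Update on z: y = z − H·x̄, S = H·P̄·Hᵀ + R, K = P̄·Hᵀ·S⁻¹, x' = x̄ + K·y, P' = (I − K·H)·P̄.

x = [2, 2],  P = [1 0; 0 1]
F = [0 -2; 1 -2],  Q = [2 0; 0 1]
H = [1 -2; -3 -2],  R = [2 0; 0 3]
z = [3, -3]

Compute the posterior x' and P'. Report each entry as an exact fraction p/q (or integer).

x' = [169/158, -36/79]
P' = [109/395 -24/395; -24/395 114/395]

x̄ = F·x = [-4, -2]
P̄ = F·P·Fᵀ + Q = [6 4; 4 6]
y = z − H·x̄ = [3, -19]
S = H·P̄·Hᵀ + R = [16 22; 22 129]
K = P̄·Hᵀ·S⁻¹ = [157/790 -93/395; -126/395 -52/395]
x' = x̄ + K·y = [169/158, -36/79]
P' = (I − K·H)·P̄ = [109/395 -24/395; -24/395 114/395]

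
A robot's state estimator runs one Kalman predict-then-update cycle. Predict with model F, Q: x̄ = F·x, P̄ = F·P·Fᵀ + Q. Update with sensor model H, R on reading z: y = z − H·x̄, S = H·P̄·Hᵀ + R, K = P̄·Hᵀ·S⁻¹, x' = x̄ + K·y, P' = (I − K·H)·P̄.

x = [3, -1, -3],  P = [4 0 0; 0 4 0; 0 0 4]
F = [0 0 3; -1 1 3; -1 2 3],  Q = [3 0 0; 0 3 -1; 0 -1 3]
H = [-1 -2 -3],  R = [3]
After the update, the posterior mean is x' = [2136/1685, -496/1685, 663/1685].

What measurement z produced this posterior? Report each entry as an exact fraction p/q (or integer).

x̄ = F·x = [-9, -13, -14]
P̄ = F·P·Fᵀ + Q = [39 36 36; 36 47 47; 36 47 59]
S = H·P̄·Hᵀ + R = [1685]
K = P̄·Hᵀ·S⁻¹ = [-219/1685; -271/1685; -307/1685]
x' − x̄ = [17301/1685, 21409/1685, 24253/1685] = K·y
y = (KᵀK)⁻¹·Kᵀ·(x' − x̄) = [-79]
z = y + H·x̄ = [-79] + [77] = [-2]

z = [-2]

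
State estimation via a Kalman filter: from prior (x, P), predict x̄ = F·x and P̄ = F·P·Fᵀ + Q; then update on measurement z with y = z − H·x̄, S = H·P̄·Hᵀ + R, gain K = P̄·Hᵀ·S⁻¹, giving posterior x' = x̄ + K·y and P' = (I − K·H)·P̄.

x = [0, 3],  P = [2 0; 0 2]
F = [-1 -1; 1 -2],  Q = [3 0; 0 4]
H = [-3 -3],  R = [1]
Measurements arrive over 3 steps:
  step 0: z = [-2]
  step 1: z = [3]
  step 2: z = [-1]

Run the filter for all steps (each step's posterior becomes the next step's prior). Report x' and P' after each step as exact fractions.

step 0: x̄ = F·x = [-3, -6]
step 0: P̄ = F·P·Fᵀ + Q = [7 2; 2 14]
step 0: y = z − H·x̄ = [-29]
step 0: S = H·P̄·Hᵀ + R = [226]
step 0: K = P̄·Hᵀ·S⁻¹ = [-27/226; -24/113]
step 0: x' = x̄ + K·y = [105/226, 18/113]
step 0: P' = (I − K·H)·P̄ = [853/226 -422/113; -422/113 430/113]
step 1: x̄ = F·x = [-141/226, 33/226]
step 1: P̄ = F·P·Fᵀ + Q = [703/226 23/226; 23/226 8573/226]
step 1: y = z − H·x̄ = [177/113]
step 1: S = H·P̄·Hᵀ + R = [42062/113]
step 1: K = P̄·Hᵀ·S⁻¹ = [-1089/42062; -6447/21031]
step 1: x' = x̄ + K·y = [-13974/21031, -14055/42062]
step 1: P' = (I − K·H)·P̄ = [60172/21031 -119981/42062; -119981/42062 124279/42062]
step 2: x̄ = F·x = [42003/42062, 81/21031]
step 2: P̄ = F·P·Fᵀ + Q = [130847/42062 8233/42062; 8233/42062 632816/21031]
step 2: y = z − H·x̄ = [84433/42062]
step 2: S = H·P̄·Hᵀ + R = [12758567/42062]
step 2: K = P̄·Hᵀ·S⁻¹ = [-417240/12758567; -3821595/12758567]
step 2: x' = x̄ + K·y = [23806251/25517134, -15244251/25517134]
step 2: P' = (I − K·H)·P̄ = [71101279/25517134 -70823119/25517134; -70823119/25517134 73370849/25517134]

step 0: x' = [105/226, 18/113], P' = [853/226 -422/113; -422/113 430/113]
step 1: x' = [-13974/21031, -14055/42062], P' = [60172/21031 -119981/42062; -119981/42062 124279/42062]
step 2: x' = [23806251/25517134, -15244251/25517134], P' = [71101279/25517134 -70823119/25517134; -70823119/25517134 73370849/25517134]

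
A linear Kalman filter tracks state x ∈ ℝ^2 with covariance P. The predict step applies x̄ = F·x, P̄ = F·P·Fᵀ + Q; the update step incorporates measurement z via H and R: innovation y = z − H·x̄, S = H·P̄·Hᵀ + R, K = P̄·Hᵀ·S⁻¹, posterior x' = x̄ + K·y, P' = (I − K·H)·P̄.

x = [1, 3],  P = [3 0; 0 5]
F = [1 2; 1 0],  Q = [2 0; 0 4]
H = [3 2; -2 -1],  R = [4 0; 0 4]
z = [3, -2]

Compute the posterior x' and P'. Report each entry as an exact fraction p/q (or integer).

x̄ = F·x = [7, 1]
P̄ = F·P·Fᵀ + Q = [25 3; 3 7]
y = z − H·x̄ = [-20, 13]
S = H·P̄·Hᵀ + R = [293 -185; -185 123]
K = P̄·Hᵀ·S⁻¹ = [79/907 -272/907; 212/907 223/907]
x' = x̄ + K·y = [1233/907, -434/907]
P' = (I − K·H)·P̄ = [1860/907 -2632/907; -2632/907 4372/907]

x' = [1233/907, -434/907]
P' = [1860/907 -2632/907; -2632/907 4372/907]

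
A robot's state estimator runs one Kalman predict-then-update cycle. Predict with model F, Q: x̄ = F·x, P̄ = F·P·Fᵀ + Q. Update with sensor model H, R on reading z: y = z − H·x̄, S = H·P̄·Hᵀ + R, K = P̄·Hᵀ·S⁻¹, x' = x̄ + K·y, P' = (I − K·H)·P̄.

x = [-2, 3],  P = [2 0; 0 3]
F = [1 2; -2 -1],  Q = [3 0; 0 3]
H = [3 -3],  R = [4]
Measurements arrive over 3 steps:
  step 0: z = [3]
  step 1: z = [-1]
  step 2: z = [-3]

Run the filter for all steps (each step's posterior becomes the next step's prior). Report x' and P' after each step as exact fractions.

step 0: x' = [1366/463, 895/463], P' = [1310/463 1202/463; 1202/463 1298/463]
step 1: x' = [-137994/216413, -79731/216413], P' = [744723/432826 649023/432826; 649023/432826 744867/432826]
step 2: x' = [-11677524/31362803, 20122041/31362803], P' = [107949735/62725606 94106679/62725606; 94106679/62725606 107949303/62725606]

step 0: x̄ = F·x = [4, 1]
step 0: P̄ = F·P·Fᵀ + Q = [17 -10; -10 14]
step 0: y = z − H·x̄ = [-6]
step 0: S = H·P̄·Hᵀ + R = [463]
step 0: K = P̄·Hᵀ·S⁻¹ = [81/463; -72/463]
step 0: x' = x̄ + K·y = [1366/463, 895/463]
step 0: P' = (I − K·H)·P̄ = [1310/463 1202/463; 1202/463 1298/463]
step 1: x̄ = F·x = [3156/463, -3627/463]
step 1: P̄ = F·P·Fᵀ + Q = [12699/463 -11226/463; -11226/463 12735/463]
step 1: y = z − H·x̄ = [-20812/463]
step 1: S = H·P̄·Hᵀ + R = [432826/463]
step 1: K = P̄·Hᵀ·S⁻¹ = [71775/432826; -71883/432826]
step 1: x' = x̄ + K·y = [-137994/216413, -79731/216413]
step 1: P' = (I − K·H)·P̄ = [744723/432826 649023/432826; 649023/432826 744867/432826]
step 2: x̄ = F·x = [-297456/216413, 355719/216413]
step 2: P̄ = F·P·Fᵀ + Q = [7618761/432826 -6224295/432826; -6224295/432826 7618329/432826]
step 2: y = z − H·x̄ = [1310286/216413]
step 2: S = H·P̄·Hᵀ + R = [125451212/216413]
step 2: K = P̄·Hᵀ·S⁻¹ = [5191146/31362803; -5190984/31362803]
step 2: x' = x̄ + K·y = [-11677524/31362803, 20122041/31362803]
step 2: P' = (I − K·H)·P̄ = [107949735/62725606 94106679/62725606; 94106679/62725606 107949303/62725606]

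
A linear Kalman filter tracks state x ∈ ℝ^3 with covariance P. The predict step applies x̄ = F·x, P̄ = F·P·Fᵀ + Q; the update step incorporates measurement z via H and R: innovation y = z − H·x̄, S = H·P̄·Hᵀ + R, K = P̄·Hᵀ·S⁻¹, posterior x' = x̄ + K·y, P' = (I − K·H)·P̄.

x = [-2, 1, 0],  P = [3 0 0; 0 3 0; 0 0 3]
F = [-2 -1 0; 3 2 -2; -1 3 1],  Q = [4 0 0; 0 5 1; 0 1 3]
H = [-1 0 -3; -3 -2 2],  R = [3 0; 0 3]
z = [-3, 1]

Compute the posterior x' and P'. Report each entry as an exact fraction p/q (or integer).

x' = [4171/1792, -19891/5376, 5939/21504]
P' = [6837/448 -12367/448 -8881/1792; -12367/448 68503/1344 49897/5376; -8881/1792 49897/5376 41623/21504]

x̄ = F·x = [3, -4, 5]
P̄ = F·P·Fᵀ + Q = [19 -24 -3; -24 56 4; -3 4 36]
y = z − H·x̄ = [15, -8]
S = H·P̄·Hᵀ + R = [328 -204; -204 258]
K = P̄·Hᵀ·S⁻¹ = [-235/1792 -145/896; -143/1792 -503/2688; -2033/7168 631/10752]
x' = x̄ + K·y = [4171/1792, -19891/5376, 5939/21504]
P' = (I − K·H)·P̄ = [6837/448 -12367/448 -8881/1792; -12367/448 68503/1344 49897/5376; -8881/1792 49897/5376 41623/21504]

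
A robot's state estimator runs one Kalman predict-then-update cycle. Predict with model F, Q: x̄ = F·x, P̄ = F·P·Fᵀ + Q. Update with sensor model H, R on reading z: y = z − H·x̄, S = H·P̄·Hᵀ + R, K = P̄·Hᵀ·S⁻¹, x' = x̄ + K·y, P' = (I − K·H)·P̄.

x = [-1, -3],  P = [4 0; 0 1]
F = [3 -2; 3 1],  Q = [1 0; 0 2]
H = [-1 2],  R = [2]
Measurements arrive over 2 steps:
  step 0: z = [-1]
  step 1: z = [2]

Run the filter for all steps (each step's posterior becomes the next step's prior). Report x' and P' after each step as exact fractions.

step 0: x' = [9, 34/9], P' = [206/7 106/7; 106/7 521/63]
step 1: x' = [216034/48611, 159155/48611], P' = [452638/48611 244498/48611; 244498/48611 155581/48611]

step 0: x̄ = F·x = [3, -6]
step 0: P̄ = F·P·Fᵀ + Q = [41 34; 34 39]
step 0: y = z − H·x̄ = [14]
step 0: S = H·P̄·Hᵀ + R = [63]
step 0: K = P̄·Hᵀ·S⁻¹ = [3/7; 44/63]
step 0: x' = x̄ + K·y = [9, 34/9]
step 0: P' = (I − K·H)·P̄ = [206/7 106/7; 106/7 521/63]
step 1: x̄ = F·x = [175/9, 277/9]
step 1: P̄ = F·P·Fᵀ + Q = [1055/9 1826/9; 1826/9 23057/63]
step 1: y = z − H·x̄ = [-361/9]
step 1: S = H·P̄·Hᵀ + R = [48611/63]
step 1: K = P̄·Hᵀ·S⁻¹ = [18179/48611; 33332/48611]
step 1: x' = x̄ + K·y = [216034/48611, 159155/48611]
step 1: P' = (I − K·H)·P̄ = [452638/48611 244498/48611; 244498/48611 155581/48611]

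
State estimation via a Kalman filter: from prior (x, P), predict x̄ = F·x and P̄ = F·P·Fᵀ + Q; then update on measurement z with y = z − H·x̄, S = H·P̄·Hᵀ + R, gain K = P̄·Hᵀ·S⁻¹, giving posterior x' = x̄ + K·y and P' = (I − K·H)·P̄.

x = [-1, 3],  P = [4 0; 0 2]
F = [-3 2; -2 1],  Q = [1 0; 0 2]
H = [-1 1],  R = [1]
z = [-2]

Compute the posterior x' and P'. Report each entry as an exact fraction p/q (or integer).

x̄ = F·x = [9, 5]
P̄ = F·P·Fᵀ + Q = [45 28; 28 20]
y = z − H·x̄ = [2]
S = H·P̄·Hᵀ + R = [10]
K = P̄·Hᵀ·S⁻¹ = [-17/10; -4/5]
x' = x̄ + K·y = [28/5, 17/5]
P' = (I − K·H)·P̄ = [161/10 72/5; 72/5 68/5]

x' = [28/5, 17/5]
P' = [161/10 72/5; 72/5 68/5]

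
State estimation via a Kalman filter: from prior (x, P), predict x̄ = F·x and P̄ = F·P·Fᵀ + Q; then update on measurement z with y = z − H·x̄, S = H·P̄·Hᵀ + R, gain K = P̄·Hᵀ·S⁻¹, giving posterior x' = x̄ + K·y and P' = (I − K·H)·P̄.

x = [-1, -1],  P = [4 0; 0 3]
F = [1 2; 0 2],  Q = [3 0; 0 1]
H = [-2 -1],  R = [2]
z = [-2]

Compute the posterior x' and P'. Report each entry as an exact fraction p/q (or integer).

x' = [83/139, 92/139]
P' = [141/139 -182/139; -182/139 438/139]

x̄ = F·x = [-3, -2]
P̄ = F·P·Fᵀ + Q = [19 12; 12 13]
y = z − H·x̄ = [-10]
S = H·P̄·Hᵀ + R = [139]
K = P̄·Hᵀ·S⁻¹ = [-50/139; -37/139]
x' = x̄ + K·y = [83/139, 92/139]
P' = (I − K·H)·P̄ = [141/139 -182/139; -182/139 438/139]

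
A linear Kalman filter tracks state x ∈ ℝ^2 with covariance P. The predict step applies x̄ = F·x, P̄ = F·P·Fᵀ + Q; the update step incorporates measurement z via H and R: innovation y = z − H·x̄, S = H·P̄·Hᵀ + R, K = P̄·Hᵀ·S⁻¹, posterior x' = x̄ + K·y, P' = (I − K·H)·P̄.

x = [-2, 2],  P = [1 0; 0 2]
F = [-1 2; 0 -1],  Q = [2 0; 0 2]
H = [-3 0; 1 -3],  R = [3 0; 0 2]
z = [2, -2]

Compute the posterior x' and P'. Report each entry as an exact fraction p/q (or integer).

x' = [-432/895, 442/895]
P' = [274/895 76/895; 76/895 204/895]

x̄ = F·x = [6, -2]
P̄ = F·P·Fᵀ + Q = [11 -4; -4 4]
y = z − H·x̄ = [20, -14]
S = H·P̄·Hᵀ + R = [102 -69; -69 73]
K = P̄·Hᵀ·S⁻¹ = [-274/895 23/895; -76/895 -268/895]
x' = x̄ + K·y = [-432/895, 442/895]
P' = (I − K·H)·P̄ = [274/895 76/895; 76/895 204/895]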